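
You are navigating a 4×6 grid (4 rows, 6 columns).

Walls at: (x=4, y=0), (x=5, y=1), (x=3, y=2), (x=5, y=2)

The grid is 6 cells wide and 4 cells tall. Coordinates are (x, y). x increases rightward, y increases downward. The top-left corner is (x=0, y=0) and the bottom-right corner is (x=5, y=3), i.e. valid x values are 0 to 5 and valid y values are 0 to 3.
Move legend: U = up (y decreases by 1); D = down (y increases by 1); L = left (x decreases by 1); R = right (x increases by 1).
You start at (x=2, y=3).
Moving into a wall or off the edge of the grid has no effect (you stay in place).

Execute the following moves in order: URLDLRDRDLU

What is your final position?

Start: (x=2, y=3)
  U (up): (x=2, y=3) -> (x=2, y=2)
  R (right): blocked, stay at (x=2, y=2)
  L (left): (x=2, y=2) -> (x=1, y=2)
  D (down): (x=1, y=2) -> (x=1, y=3)
  L (left): (x=1, y=3) -> (x=0, y=3)
  R (right): (x=0, y=3) -> (x=1, y=3)
  D (down): blocked, stay at (x=1, y=3)
  R (right): (x=1, y=3) -> (x=2, y=3)
  D (down): blocked, stay at (x=2, y=3)
  L (left): (x=2, y=3) -> (x=1, y=3)
  U (up): (x=1, y=3) -> (x=1, y=2)
Final: (x=1, y=2)

Answer: Final position: (x=1, y=2)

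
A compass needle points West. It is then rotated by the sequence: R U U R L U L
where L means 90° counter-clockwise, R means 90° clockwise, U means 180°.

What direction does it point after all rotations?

Answer: Final heading: East

Derivation:
Start: West
  R (right (90° clockwise)) -> North
  U (U-turn (180°)) -> South
  U (U-turn (180°)) -> North
  R (right (90° clockwise)) -> East
  L (left (90° counter-clockwise)) -> North
  U (U-turn (180°)) -> South
  L (left (90° counter-clockwise)) -> East
Final: East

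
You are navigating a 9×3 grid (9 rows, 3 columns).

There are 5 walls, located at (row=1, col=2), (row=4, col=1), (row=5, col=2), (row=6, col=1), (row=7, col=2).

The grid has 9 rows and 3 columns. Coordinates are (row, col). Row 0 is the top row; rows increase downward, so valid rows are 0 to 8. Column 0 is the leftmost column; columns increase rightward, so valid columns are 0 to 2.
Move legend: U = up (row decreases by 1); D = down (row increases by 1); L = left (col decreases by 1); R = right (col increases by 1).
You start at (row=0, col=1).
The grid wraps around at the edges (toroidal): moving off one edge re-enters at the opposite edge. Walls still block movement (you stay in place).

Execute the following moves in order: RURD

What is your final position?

Answer: Final position: (row=0, col=0)

Derivation:
Start: (row=0, col=1)
  R (right): (row=0, col=1) -> (row=0, col=2)
  U (up): (row=0, col=2) -> (row=8, col=2)
  R (right): (row=8, col=2) -> (row=8, col=0)
  D (down): (row=8, col=0) -> (row=0, col=0)
Final: (row=0, col=0)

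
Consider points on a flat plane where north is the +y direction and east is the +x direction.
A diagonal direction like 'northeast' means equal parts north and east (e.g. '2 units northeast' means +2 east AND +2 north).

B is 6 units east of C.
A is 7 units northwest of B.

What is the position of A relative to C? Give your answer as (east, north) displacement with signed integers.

Answer: A is at (east=-1, north=7) relative to C.

Derivation:
Place C at the origin (east=0, north=0).
  B is 6 units east of C: delta (east=+6, north=+0); B at (east=6, north=0).
  A is 7 units northwest of B: delta (east=-7, north=+7); A at (east=-1, north=7).
Therefore A relative to C: (east=-1, north=7).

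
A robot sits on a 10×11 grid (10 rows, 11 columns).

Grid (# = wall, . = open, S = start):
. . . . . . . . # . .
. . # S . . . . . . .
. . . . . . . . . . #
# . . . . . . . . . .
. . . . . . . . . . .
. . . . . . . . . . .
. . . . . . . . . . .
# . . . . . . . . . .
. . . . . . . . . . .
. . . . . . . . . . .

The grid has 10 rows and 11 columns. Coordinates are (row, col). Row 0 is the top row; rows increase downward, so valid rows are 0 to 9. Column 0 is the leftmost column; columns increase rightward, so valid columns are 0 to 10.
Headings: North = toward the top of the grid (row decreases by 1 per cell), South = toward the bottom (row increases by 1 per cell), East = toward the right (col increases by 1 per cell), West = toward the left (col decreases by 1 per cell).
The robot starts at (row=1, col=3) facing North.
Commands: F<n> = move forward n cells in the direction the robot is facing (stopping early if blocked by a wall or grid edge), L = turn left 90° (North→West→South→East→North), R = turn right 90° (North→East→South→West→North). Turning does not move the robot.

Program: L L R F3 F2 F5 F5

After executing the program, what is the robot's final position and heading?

Answer: Final position: (row=1, col=3), facing West

Derivation:
Start: (row=1, col=3), facing North
  L: turn left, now facing West
  L: turn left, now facing South
  R: turn right, now facing West
  F3: move forward 0/3 (blocked), now at (row=1, col=3)
  F2: move forward 0/2 (blocked), now at (row=1, col=3)
  F5: move forward 0/5 (blocked), now at (row=1, col=3)
  F5: move forward 0/5 (blocked), now at (row=1, col=3)
Final: (row=1, col=3), facing West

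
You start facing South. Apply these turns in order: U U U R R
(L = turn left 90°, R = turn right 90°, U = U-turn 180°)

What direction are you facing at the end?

Start: South
  U (U-turn (180°)) -> North
  U (U-turn (180°)) -> South
  U (U-turn (180°)) -> North
  R (right (90° clockwise)) -> East
  R (right (90° clockwise)) -> South
Final: South

Answer: Final heading: South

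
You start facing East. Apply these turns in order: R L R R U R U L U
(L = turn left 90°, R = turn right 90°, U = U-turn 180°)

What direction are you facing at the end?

Answer: Final heading: East

Derivation:
Start: East
  R (right (90° clockwise)) -> South
  L (left (90° counter-clockwise)) -> East
  R (right (90° clockwise)) -> South
  R (right (90° clockwise)) -> West
  U (U-turn (180°)) -> East
  R (right (90° clockwise)) -> South
  U (U-turn (180°)) -> North
  L (left (90° counter-clockwise)) -> West
  U (U-turn (180°)) -> East
Final: East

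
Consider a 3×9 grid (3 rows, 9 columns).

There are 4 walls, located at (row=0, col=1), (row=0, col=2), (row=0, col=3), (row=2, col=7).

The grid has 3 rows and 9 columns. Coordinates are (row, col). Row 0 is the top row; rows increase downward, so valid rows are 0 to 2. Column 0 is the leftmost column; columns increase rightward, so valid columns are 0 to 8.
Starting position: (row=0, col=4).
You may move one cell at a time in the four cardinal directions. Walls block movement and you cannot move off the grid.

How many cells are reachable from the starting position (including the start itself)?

BFS flood-fill from (row=0, col=4):
  Distance 0: (row=0, col=4)
  Distance 1: (row=0, col=5), (row=1, col=4)
  Distance 2: (row=0, col=6), (row=1, col=3), (row=1, col=5), (row=2, col=4)
  Distance 3: (row=0, col=7), (row=1, col=2), (row=1, col=6), (row=2, col=3), (row=2, col=5)
  Distance 4: (row=0, col=8), (row=1, col=1), (row=1, col=7), (row=2, col=2), (row=2, col=6)
  Distance 5: (row=1, col=0), (row=1, col=8), (row=2, col=1)
  Distance 6: (row=0, col=0), (row=2, col=0), (row=2, col=8)
Total reachable: 23 (grid has 23 open cells total)

Answer: Reachable cells: 23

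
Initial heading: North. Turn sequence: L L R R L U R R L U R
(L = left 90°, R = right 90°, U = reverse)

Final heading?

Answer: Final heading: East

Derivation:
Start: North
  L (left (90° counter-clockwise)) -> West
  L (left (90° counter-clockwise)) -> South
  R (right (90° clockwise)) -> West
  R (right (90° clockwise)) -> North
  L (left (90° counter-clockwise)) -> West
  U (U-turn (180°)) -> East
  R (right (90° clockwise)) -> South
  R (right (90° clockwise)) -> West
  L (left (90° counter-clockwise)) -> South
  U (U-turn (180°)) -> North
  R (right (90° clockwise)) -> East
Final: East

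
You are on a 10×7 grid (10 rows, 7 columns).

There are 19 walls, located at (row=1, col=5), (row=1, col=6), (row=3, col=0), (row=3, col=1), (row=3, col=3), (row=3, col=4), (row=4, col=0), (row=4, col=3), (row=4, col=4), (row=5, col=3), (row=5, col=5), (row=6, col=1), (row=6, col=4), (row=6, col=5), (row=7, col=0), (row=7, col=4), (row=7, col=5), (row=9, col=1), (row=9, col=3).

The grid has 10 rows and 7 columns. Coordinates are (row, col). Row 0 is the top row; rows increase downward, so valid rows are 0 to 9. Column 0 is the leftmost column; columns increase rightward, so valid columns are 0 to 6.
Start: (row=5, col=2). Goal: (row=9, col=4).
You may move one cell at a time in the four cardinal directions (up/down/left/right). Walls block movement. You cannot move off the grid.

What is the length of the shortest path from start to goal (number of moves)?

Answer: Shortest path length: 6

Derivation:
BFS from (row=5, col=2) until reaching (row=9, col=4):
  Distance 0: (row=5, col=2)
  Distance 1: (row=4, col=2), (row=5, col=1), (row=6, col=2)
  Distance 2: (row=3, col=2), (row=4, col=1), (row=5, col=0), (row=6, col=3), (row=7, col=2)
  Distance 3: (row=2, col=2), (row=6, col=0), (row=7, col=1), (row=7, col=3), (row=8, col=2)
  Distance 4: (row=1, col=2), (row=2, col=1), (row=2, col=3), (row=8, col=1), (row=8, col=3), (row=9, col=2)
  Distance 5: (row=0, col=2), (row=1, col=1), (row=1, col=3), (row=2, col=0), (row=2, col=4), (row=8, col=0), (row=8, col=4)
  Distance 6: (row=0, col=1), (row=0, col=3), (row=1, col=0), (row=1, col=4), (row=2, col=5), (row=8, col=5), (row=9, col=0), (row=9, col=4)  <- goal reached here
One shortest path (6 moves): (row=5, col=2) -> (row=6, col=2) -> (row=6, col=3) -> (row=7, col=3) -> (row=8, col=3) -> (row=8, col=4) -> (row=9, col=4)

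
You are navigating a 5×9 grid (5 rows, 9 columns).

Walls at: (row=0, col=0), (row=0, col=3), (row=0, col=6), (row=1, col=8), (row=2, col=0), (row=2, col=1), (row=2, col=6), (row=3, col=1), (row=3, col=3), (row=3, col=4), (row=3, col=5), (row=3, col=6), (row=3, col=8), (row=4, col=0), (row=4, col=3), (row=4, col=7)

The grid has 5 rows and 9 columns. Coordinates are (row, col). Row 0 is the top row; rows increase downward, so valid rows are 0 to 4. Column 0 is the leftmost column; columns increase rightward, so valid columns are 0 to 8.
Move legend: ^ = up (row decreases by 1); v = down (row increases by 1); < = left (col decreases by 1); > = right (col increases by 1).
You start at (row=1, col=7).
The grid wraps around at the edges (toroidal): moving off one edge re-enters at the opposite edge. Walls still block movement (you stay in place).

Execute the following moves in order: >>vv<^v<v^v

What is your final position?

Start: (row=1, col=7)
  > (right): blocked, stay at (row=1, col=7)
  > (right): blocked, stay at (row=1, col=7)
  v (down): (row=1, col=7) -> (row=2, col=7)
  v (down): (row=2, col=7) -> (row=3, col=7)
  < (left): blocked, stay at (row=3, col=7)
  ^ (up): (row=3, col=7) -> (row=2, col=7)
  v (down): (row=2, col=7) -> (row=3, col=7)
  < (left): blocked, stay at (row=3, col=7)
  v (down): blocked, stay at (row=3, col=7)
  ^ (up): (row=3, col=7) -> (row=2, col=7)
  v (down): (row=2, col=7) -> (row=3, col=7)
Final: (row=3, col=7)

Answer: Final position: (row=3, col=7)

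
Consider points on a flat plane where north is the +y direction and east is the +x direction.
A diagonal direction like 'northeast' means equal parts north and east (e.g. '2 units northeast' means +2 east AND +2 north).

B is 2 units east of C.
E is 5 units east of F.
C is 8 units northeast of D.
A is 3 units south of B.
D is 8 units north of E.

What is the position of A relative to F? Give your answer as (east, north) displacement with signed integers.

Answer: A is at (east=15, north=13) relative to F.

Derivation:
Place F at the origin (east=0, north=0).
  E is 5 units east of F: delta (east=+5, north=+0); E at (east=5, north=0).
  D is 8 units north of E: delta (east=+0, north=+8); D at (east=5, north=8).
  C is 8 units northeast of D: delta (east=+8, north=+8); C at (east=13, north=16).
  B is 2 units east of C: delta (east=+2, north=+0); B at (east=15, north=16).
  A is 3 units south of B: delta (east=+0, north=-3); A at (east=15, north=13).
Therefore A relative to F: (east=15, north=13).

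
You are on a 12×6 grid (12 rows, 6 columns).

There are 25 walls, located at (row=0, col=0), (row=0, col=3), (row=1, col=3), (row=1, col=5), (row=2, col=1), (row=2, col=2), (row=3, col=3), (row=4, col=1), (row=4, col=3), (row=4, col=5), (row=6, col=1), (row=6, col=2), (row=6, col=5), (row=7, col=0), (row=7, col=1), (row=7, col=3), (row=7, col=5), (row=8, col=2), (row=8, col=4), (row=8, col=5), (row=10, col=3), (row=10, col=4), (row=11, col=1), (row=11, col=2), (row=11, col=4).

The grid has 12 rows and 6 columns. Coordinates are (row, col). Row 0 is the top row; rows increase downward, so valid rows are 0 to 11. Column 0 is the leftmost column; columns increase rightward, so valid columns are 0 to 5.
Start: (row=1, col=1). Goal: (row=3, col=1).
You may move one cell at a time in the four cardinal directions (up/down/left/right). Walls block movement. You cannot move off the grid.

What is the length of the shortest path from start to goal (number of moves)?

BFS from (row=1, col=1) until reaching (row=3, col=1):
  Distance 0: (row=1, col=1)
  Distance 1: (row=0, col=1), (row=1, col=0), (row=1, col=2)
  Distance 2: (row=0, col=2), (row=2, col=0)
  Distance 3: (row=3, col=0)
  Distance 4: (row=3, col=1), (row=4, col=0)  <- goal reached here
One shortest path (4 moves): (row=1, col=1) -> (row=1, col=0) -> (row=2, col=0) -> (row=3, col=0) -> (row=3, col=1)

Answer: Shortest path length: 4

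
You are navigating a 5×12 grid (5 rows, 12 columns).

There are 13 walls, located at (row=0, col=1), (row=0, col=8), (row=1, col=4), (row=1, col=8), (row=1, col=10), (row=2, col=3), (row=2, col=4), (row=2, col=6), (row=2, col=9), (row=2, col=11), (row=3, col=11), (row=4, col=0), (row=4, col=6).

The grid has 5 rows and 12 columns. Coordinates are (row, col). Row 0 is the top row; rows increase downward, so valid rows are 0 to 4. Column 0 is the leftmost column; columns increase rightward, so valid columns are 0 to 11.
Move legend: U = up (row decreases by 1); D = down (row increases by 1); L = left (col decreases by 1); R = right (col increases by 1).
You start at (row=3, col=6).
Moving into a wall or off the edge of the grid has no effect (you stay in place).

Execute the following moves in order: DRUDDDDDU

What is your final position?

Start: (row=3, col=6)
  D (down): blocked, stay at (row=3, col=6)
  R (right): (row=3, col=6) -> (row=3, col=7)
  U (up): (row=3, col=7) -> (row=2, col=7)
  D (down): (row=2, col=7) -> (row=3, col=7)
  D (down): (row=3, col=7) -> (row=4, col=7)
  [×3]D (down): blocked, stay at (row=4, col=7)
  U (up): (row=4, col=7) -> (row=3, col=7)
Final: (row=3, col=7)

Answer: Final position: (row=3, col=7)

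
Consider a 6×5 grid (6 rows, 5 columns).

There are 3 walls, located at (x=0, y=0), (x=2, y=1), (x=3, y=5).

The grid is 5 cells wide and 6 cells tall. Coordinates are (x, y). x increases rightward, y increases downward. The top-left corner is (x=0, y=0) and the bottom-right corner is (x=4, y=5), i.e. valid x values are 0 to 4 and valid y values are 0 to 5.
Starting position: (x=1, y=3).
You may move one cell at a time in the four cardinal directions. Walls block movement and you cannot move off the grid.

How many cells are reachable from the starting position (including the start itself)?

Answer: Reachable cells: 27

Derivation:
BFS flood-fill from (x=1, y=3):
  Distance 0: (x=1, y=3)
  Distance 1: (x=1, y=2), (x=0, y=3), (x=2, y=3), (x=1, y=4)
  Distance 2: (x=1, y=1), (x=0, y=2), (x=2, y=2), (x=3, y=3), (x=0, y=4), (x=2, y=4), (x=1, y=5)
  Distance 3: (x=1, y=0), (x=0, y=1), (x=3, y=2), (x=4, y=3), (x=3, y=4), (x=0, y=5), (x=2, y=5)
  Distance 4: (x=2, y=0), (x=3, y=1), (x=4, y=2), (x=4, y=4)
  Distance 5: (x=3, y=0), (x=4, y=1), (x=4, y=5)
  Distance 6: (x=4, y=0)
Total reachable: 27 (grid has 27 open cells total)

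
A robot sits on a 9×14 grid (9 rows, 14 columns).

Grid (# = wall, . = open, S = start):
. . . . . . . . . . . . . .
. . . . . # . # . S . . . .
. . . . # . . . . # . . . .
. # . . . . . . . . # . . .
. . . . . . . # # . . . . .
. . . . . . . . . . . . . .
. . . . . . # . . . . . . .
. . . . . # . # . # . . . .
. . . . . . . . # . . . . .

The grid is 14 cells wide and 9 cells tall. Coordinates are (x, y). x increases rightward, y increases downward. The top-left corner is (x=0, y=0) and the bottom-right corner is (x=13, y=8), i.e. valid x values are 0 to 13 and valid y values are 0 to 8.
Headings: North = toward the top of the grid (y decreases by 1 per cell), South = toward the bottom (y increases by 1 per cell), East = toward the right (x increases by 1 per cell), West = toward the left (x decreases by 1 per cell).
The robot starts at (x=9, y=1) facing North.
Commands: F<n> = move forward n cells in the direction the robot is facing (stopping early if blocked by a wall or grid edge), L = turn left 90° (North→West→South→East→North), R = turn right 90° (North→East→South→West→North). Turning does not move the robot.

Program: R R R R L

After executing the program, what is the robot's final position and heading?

Start: (x=9, y=1), facing North
  R: turn right, now facing East
  R: turn right, now facing South
  R: turn right, now facing West
  R: turn right, now facing North
  L: turn left, now facing West
Final: (x=9, y=1), facing West

Answer: Final position: (x=9, y=1), facing West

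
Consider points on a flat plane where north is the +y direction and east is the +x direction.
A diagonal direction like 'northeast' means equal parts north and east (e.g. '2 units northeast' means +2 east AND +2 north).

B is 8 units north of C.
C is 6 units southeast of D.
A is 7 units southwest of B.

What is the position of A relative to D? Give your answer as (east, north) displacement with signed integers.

Answer: A is at (east=-1, north=-5) relative to D.

Derivation:
Place D at the origin (east=0, north=0).
  C is 6 units southeast of D: delta (east=+6, north=-6); C at (east=6, north=-6).
  B is 8 units north of C: delta (east=+0, north=+8); B at (east=6, north=2).
  A is 7 units southwest of B: delta (east=-7, north=-7); A at (east=-1, north=-5).
Therefore A relative to D: (east=-1, north=-5).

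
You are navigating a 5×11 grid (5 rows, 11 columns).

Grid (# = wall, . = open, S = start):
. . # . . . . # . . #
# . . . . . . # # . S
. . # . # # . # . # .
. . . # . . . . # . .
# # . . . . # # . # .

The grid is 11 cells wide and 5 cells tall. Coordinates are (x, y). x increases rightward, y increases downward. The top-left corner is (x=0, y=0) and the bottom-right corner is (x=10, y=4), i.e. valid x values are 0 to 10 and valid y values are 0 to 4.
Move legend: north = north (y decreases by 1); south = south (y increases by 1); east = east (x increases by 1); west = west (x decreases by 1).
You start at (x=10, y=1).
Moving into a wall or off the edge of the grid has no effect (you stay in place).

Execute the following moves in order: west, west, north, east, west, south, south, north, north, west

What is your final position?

Start: (x=10, y=1)
  west (west): (x=10, y=1) -> (x=9, y=1)
  west (west): blocked, stay at (x=9, y=1)
  north (north): (x=9, y=1) -> (x=9, y=0)
  east (east): blocked, stay at (x=9, y=0)
  west (west): (x=9, y=0) -> (x=8, y=0)
  south (south): blocked, stay at (x=8, y=0)
  south (south): blocked, stay at (x=8, y=0)
  north (north): blocked, stay at (x=8, y=0)
  north (north): blocked, stay at (x=8, y=0)
  west (west): blocked, stay at (x=8, y=0)
Final: (x=8, y=0)

Answer: Final position: (x=8, y=0)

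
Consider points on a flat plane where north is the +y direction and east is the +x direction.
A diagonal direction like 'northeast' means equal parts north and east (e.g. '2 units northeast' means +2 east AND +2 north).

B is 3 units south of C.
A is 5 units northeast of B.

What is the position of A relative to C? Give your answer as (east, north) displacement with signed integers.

Place C at the origin (east=0, north=0).
  B is 3 units south of C: delta (east=+0, north=-3); B at (east=0, north=-3).
  A is 5 units northeast of B: delta (east=+5, north=+5); A at (east=5, north=2).
Therefore A relative to C: (east=5, north=2).

Answer: A is at (east=5, north=2) relative to C.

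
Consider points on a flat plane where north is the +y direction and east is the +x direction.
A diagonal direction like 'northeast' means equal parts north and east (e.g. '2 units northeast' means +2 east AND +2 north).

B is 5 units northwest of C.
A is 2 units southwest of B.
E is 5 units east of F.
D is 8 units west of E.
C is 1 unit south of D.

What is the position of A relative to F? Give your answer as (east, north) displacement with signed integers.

Answer: A is at (east=-10, north=2) relative to F.

Derivation:
Place F at the origin (east=0, north=0).
  E is 5 units east of F: delta (east=+5, north=+0); E at (east=5, north=0).
  D is 8 units west of E: delta (east=-8, north=+0); D at (east=-3, north=0).
  C is 1 unit south of D: delta (east=+0, north=-1); C at (east=-3, north=-1).
  B is 5 units northwest of C: delta (east=-5, north=+5); B at (east=-8, north=4).
  A is 2 units southwest of B: delta (east=-2, north=-2); A at (east=-10, north=2).
Therefore A relative to F: (east=-10, north=2).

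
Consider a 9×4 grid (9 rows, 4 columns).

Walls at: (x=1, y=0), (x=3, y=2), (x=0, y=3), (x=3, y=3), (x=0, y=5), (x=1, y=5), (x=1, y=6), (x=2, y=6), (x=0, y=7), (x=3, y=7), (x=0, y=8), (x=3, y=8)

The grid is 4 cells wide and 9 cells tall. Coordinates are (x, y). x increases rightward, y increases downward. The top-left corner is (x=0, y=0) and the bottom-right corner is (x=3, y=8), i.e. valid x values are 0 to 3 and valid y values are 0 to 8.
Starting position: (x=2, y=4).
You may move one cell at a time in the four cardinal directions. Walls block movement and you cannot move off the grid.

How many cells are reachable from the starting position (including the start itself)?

BFS flood-fill from (x=2, y=4):
  Distance 0: (x=2, y=4)
  Distance 1: (x=2, y=3), (x=1, y=4), (x=3, y=4), (x=2, y=5)
  Distance 2: (x=2, y=2), (x=1, y=3), (x=0, y=4), (x=3, y=5)
  Distance 3: (x=2, y=1), (x=1, y=2), (x=3, y=6)
  Distance 4: (x=2, y=0), (x=1, y=1), (x=3, y=1), (x=0, y=2)
  Distance 5: (x=3, y=0), (x=0, y=1)
  Distance 6: (x=0, y=0)
Total reachable: 19 (grid has 24 open cells total)

Answer: Reachable cells: 19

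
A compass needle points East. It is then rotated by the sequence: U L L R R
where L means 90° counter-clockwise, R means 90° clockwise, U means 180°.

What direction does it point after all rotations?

Start: East
  U (U-turn (180°)) -> West
  L (left (90° counter-clockwise)) -> South
  L (left (90° counter-clockwise)) -> East
  R (right (90° clockwise)) -> South
  R (right (90° clockwise)) -> West
Final: West

Answer: Final heading: West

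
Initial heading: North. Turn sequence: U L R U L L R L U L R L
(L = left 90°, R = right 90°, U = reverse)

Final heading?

Answer: Final heading: West

Derivation:
Start: North
  U (U-turn (180°)) -> South
  L (left (90° counter-clockwise)) -> East
  R (right (90° clockwise)) -> South
  U (U-turn (180°)) -> North
  L (left (90° counter-clockwise)) -> West
  L (left (90° counter-clockwise)) -> South
  R (right (90° clockwise)) -> West
  L (left (90° counter-clockwise)) -> South
  U (U-turn (180°)) -> North
  L (left (90° counter-clockwise)) -> West
  R (right (90° clockwise)) -> North
  L (left (90° counter-clockwise)) -> West
Final: West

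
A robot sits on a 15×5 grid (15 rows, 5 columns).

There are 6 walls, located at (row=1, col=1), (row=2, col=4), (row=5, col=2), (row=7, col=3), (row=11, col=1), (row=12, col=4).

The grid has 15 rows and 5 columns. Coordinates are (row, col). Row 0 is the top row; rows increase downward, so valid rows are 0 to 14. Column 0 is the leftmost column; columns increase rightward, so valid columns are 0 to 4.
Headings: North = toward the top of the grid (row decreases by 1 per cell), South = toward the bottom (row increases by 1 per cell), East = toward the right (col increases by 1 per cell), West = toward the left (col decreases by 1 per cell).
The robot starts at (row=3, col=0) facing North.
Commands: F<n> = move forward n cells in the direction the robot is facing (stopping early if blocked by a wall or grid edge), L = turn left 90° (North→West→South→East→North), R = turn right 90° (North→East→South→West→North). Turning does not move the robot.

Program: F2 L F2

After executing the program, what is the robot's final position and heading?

Answer: Final position: (row=1, col=0), facing West

Derivation:
Start: (row=3, col=0), facing North
  F2: move forward 2, now at (row=1, col=0)
  L: turn left, now facing West
  F2: move forward 0/2 (blocked), now at (row=1, col=0)
Final: (row=1, col=0), facing West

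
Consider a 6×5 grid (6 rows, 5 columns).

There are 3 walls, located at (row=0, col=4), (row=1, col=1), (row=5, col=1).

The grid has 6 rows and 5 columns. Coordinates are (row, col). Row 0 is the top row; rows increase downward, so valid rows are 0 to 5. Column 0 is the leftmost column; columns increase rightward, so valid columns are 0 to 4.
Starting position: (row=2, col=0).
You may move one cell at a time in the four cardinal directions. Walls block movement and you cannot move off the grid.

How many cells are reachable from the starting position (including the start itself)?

BFS flood-fill from (row=2, col=0):
  Distance 0: (row=2, col=0)
  Distance 1: (row=1, col=0), (row=2, col=1), (row=3, col=0)
  Distance 2: (row=0, col=0), (row=2, col=2), (row=3, col=1), (row=4, col=0)
  Distance 3: (row=0, col=1), (row=1, col=2), (row=2, col=3), (row=3, col=2), (row=4, col=1), (row=5, col=0)
  Distance 4: (row=0, col=2), (row=1, col=3), (row=2, col=4), (row=3, col=3), (row=4, col=2)
  Distance 5: (row=0, col=3), (row=1, col=4), (row=3, col=4), (row=4, col=3), (row=5, col=2)
  Distance 6: (row=4, col=4), (row=5, col=3)
  Distance 7: (row=5, col=4)
Total reachable: 27 (grid has 27 open cells total)

Answer: Reachable cells: 27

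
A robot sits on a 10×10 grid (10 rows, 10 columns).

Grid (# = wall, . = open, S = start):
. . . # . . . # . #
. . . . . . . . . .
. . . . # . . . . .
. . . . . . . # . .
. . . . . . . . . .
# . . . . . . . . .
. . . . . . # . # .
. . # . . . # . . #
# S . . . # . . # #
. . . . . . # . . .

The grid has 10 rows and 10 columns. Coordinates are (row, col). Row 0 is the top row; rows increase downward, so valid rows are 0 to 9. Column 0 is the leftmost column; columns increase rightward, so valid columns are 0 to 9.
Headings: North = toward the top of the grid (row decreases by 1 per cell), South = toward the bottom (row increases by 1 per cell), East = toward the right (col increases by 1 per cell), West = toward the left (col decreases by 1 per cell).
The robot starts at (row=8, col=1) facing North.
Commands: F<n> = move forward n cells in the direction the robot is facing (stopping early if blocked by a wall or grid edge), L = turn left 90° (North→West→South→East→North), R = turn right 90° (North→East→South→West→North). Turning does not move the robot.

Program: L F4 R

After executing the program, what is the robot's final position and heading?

Start: (row=8, col=1), facing North
  L: turn left, now facing West
  F4: move forward 0/4 (blocked), now at (row=8, col=1)
  R: turn right, now facing North
Final: (row=8, col=1), facing North

Answer: Final position: (row=8, col=1), facing North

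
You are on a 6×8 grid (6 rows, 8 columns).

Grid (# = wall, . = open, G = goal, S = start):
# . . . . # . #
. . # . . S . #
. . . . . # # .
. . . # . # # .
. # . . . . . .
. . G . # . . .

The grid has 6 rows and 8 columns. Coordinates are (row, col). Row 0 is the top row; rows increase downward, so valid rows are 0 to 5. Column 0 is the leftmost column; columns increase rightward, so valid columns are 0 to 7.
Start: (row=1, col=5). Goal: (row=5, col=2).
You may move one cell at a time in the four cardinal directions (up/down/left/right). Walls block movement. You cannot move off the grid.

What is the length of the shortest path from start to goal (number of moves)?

Answer: Shortest path length: 7

Derivation:
BFS from (row=1, col=5) until reaching (row=5, col=2):
  Distance 0: (row=1, col=5)
  Distance 1: (row=1, col=4), (row=1, col=6)
  Distance 2: (row=0, col=4), (row=0, col=6), (row=1, col=3), (row=2, col=4)
  Distance 3: (row=0, col=3), (row=2, col=3), (row=3, col=4)
  Distance 4: (row=0, col=2), (row=2, col=2), (row=4, col=4)
  Distance 5: (row=0, col=1), (row=2, col=1), (row=3, col=2), (row=4, col=3), (row=4, col=5)
  Distance 6: (row=1, col=1), (row=2, col=0), (row=3, col=1), (row=4, col=2), (row=4, col=6), (row=5, col=3), (row=5, col=5)
  Distance 7: (row=1, col=0), (row=3, col=0), (row=4, col=7), (row=5, col=2), (row=5, col=6)  <- goal reached here
One shortest path (7 moves): (row=1, col=5) -> (row=1, col=4) -> (row=1, col=3) -> (row=2, col=3) -> (row=2, col=2) -> (row=3, col=2) -> (row=4, col=2) -> (row=5, col=2)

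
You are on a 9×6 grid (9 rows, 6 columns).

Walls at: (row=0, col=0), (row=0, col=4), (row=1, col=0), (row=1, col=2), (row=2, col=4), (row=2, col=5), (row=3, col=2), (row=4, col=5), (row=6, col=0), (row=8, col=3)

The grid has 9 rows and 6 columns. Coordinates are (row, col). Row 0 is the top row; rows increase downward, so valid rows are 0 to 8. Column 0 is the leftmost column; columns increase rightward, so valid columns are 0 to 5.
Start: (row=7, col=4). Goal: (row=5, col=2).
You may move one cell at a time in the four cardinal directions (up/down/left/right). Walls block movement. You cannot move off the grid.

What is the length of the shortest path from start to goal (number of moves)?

Answer: Shortest path length: 4

Derivation:
BFS from (row=7, col=4) until reaching (row=5, col=2):
  Distance 0: (row=7, col=4)
  Distance 1: (row=6, col=4), (row=7, col=3), (row=7, col=5), (row=8, col=4)
  Distance 2: (row=5, col=4), (row=6, col=3), (row=6, col=5), (row=7, col=2), (row=8, col=5)
  Distance 3: (row=4, col=4), (row=5, col=3), (row=5, col=5), (row=6, col=2), (row=7, col=1), (row=8, col=2)
  Distance 4: (row=3, col=4), (row=4, col=3), (row=5, col=2), (row=6, col=1), (row=7, col=0), (row=8, col=1)  <- goal reached here
One shortest path (4 moves): (row=7, col=4) -> (row=7, col=3) -> (row=7, col=2) -> (row=6, col=2) -> (row=5, col=2)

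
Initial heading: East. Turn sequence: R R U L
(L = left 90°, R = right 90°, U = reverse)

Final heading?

Start: East
  R (right (90° clockwise)) -> South
  R (right (90° clockwise)) -> West
  U (U-turn (180°)) -> East
  L (left (90° counter-clockwise)) -> North
Final: North

Answer: Final heading: North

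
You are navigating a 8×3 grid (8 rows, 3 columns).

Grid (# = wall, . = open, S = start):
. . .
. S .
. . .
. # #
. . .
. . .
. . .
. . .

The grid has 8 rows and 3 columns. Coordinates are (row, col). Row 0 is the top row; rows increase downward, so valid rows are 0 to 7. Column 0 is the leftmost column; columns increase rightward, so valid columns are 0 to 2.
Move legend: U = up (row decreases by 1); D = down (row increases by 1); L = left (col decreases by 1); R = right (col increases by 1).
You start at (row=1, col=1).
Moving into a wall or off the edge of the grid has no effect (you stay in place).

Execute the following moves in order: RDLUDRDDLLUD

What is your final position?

Start: (row=1, col=1)
  R (right): (row=1, col=1) -> (row=1, col=2)
  D (down): (row=1, col=2) -> (row=2, col=2)
  L (left): (row=2, col=2) -> (row=2, col=1)
  U (up): (row=2, col=1) -> (row=1, col=1)
  D (down): (row=1, col=1) -> (row=2, col=1)
  R (right): (row=2, col=1) -> (row=2, col=2)
  D (down): blocked, stay at (row=2, col=2)
  D (down): blocked, stay at (row=2, col=2)
  L (left): (row=2, col=2) -> (row=2, col=1)
  L (left): (row=2, col=1) -> (row=2, col=0)
  U (up): (row=2, col=0) -> (row=1, col=0)
  D (down): (row=1, col=0) -> (row=2, col=0)
Final: (row=2, col=0)

Answer: Final position: (row=2, col=0)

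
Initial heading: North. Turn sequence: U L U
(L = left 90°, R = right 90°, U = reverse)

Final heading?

Start: North
  U (U-turn (180°)) -> South
  L (left (90° counter-clockwise)) -> East
  U (U-turn (180°)) -> West
Final: West

Answer: Final heading: West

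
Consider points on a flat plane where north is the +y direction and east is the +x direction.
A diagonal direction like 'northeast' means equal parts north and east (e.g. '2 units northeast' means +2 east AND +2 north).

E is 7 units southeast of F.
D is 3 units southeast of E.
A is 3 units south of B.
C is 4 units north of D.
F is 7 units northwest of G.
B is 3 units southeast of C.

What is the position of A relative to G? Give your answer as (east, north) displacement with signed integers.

Place G at the origin (east=0, north=0).
  F is 7 units northwest of G: delta (east=-7, north=+7); F at (east=-7, north=7).
  E is 7 units southeast of F: delta (east=+7, north=-7); E at (east=0, north=0).
  D is 3 units southeast of E: delta (east=+3, north=-3); D at (east=3, north=-3).
  C is 4 units north of D: delta (east=+0, north=+4); C at (east=3, north=1).
  B is 3 units southeast of C: delta (east=+3, north=-3); B at (east=6, north=-2).
  A is 3 units south of B: delta (east=+0, north=-3); A at (east=6, north=-5).
Therefore A relative to G: (east=6, north=-5).

Answer: A is at (east=6, north=-5) relative to G.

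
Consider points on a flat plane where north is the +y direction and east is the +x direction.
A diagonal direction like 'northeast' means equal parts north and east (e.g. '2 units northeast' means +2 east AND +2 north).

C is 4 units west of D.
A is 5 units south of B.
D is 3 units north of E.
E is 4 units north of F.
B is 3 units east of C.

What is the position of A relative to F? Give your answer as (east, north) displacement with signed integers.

Place F at the origin (east=0, north=0).
  E is 4 units north of F: delta (east=+0, north=+4); E at (east=0, north=4).
  D is 3 units north of E: delta (east=+0, north=+3); D at (east=0, north=7).
  C is 4 units west of D: delta (east=-4, north=+0); C at (east=-4, north=7).
  B is 3 units east of C: delta (east=+3, north=+0); B at (east=-1, north=7).
  A is 5 units south of B: delta (east=+0, north=-5); A at (east=-1, north=2).
Therefore A relative to F: (east=-1, north=2).

Answer: A is at (east=-1, north=2) relative to F.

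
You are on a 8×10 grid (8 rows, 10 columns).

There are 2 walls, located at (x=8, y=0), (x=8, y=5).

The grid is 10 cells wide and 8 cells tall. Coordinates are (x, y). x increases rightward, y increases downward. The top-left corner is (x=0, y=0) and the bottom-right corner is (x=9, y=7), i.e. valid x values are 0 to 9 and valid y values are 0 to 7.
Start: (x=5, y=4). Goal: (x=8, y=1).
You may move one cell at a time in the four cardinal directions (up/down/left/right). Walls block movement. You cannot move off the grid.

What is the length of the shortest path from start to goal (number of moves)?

BFS from (x=5, y=4) until reaching (x=8, y=1):
  Distance 0: (x=5, y=4)
  Distance 1: (x=5, y=3), (x=4, y=4), (x=6, y=4), (x=5, y=5)
  Distance 2: (x=5, y=2), (x=4, y=3), (x=6, y=3), (x=3, y=4), (x=7, y=4), (x=4, y=5), (x=6, y=5), (x=5, y=6)
  Distance 3: (x=5, y=1), (x=4, y=2), (x=6, y=2), (x=3, y=3), (x=7, y=3), (x=2, y=4), (x=8, y=4), (x=3, y=5), (x=7, y=5), (x=4, y=6), (x=6, y=6), (x=5, y=7)
  Distance 4: (x=5, y=0), (x=4, y=1), (x=6, y=1), (x=3, y=2), (x=7, y=2), (x=2, y=3), (x=8, y=3), (x=1, y=4), (x=9, y=4), (x=2, y=5), (x=3, y=6), (x=7, y=6), (x=4, y=7), (x=6, y=7)
  Distance 5: (x=4, y=0), (x=6, y=0), (x=3, y=1), (x=7, y=1), (x=2, y=2), (x=8, y=2), (x=1, y=3), (x=9, y=3), (x=0, y=4), (x=1, y=5), (x=9, y=5), (x=2, y=6), (x=8, y=6), (x=3, y=7), (x=7, y=7)
  Distance 6: (x=3, y=0), (x=7, y=0), (x=2, y=1), (x=8, y=1), (x=1, y=2), (x=9, y=2), (x=0, y=3), (x=0, y=5), (x=1, y=6), (x=9, y=6), (x=2, y=7), (x=8, y=7)  <- goal reached here
One shortest path (6 moves): (x=5, y=4) -> (x=6, y=4) -> (x=7, y=4) -> (x=8, y=4) -> (x=8, y=3) -> (x=8, y=2) -> (x=8, y=1)

Answer: Shortest path length: 6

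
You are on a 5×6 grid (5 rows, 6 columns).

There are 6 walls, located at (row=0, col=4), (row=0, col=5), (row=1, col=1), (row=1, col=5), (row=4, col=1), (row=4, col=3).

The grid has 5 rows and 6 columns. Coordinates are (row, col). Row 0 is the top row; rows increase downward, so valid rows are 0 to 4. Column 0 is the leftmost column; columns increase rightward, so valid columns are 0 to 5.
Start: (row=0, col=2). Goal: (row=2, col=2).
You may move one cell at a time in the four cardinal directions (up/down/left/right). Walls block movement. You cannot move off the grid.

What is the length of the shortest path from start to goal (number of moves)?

BFS from (row=0, col=2) until reaching (row=2, col=2):
  Distance 0: (row=0, col=2)
  Distance 1: (row=0, col=1), (row=0, col=3), (row=1, col=2)
  Distance 2: (row=0, col=0), (row=1, col=3), (row=2, col=2)  <- goal reached here
One shortest path (2 moves): (row=0, col=2) -> (row=1, col=2) -> (row=2, col=2)

Answer: Shortest path length: 2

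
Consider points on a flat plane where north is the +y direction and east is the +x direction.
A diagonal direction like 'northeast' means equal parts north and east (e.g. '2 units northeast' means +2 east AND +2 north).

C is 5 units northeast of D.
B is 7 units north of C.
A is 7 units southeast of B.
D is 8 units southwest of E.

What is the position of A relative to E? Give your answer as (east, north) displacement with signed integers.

Place E at the origin (east=0, north=0).
  D is 8 units southwest of E: delta (east=-8, north=-8); D at (east=-8, north=-8).
  C is 5 units northeast of D: delta (east=+5, north=+5); C at (east=-3, north=-3).
  B is 7 units north of C: delta (east=+0, north=+7); B at (east=-3, north=4).
  A is 7 units southeast of B: delta (east=+7, north=-7); A at (east=4, north=-3).
Therefore A relative to E: (east=4, north=-3).

Answer: A is at (east=4, north=-3) relative to E.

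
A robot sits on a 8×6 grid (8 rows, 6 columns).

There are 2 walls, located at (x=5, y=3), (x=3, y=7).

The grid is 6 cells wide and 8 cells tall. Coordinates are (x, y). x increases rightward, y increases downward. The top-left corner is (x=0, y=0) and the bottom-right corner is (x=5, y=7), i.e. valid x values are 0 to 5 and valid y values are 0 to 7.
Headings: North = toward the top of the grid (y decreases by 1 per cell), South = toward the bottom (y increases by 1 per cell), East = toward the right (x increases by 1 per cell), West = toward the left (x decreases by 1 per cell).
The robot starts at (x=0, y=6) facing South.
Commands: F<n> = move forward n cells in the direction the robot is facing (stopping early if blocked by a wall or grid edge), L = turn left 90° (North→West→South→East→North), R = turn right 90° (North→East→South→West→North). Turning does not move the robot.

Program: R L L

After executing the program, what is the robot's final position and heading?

Answer: Final position: (x=0, y=6), facing East

Derivation:
Start: (x=0, y=6), facing South
  R: turn right, now facing West
  L: turn left, now facing South
  L: turn left, now facing East
Final: (x=0, y=6), facing East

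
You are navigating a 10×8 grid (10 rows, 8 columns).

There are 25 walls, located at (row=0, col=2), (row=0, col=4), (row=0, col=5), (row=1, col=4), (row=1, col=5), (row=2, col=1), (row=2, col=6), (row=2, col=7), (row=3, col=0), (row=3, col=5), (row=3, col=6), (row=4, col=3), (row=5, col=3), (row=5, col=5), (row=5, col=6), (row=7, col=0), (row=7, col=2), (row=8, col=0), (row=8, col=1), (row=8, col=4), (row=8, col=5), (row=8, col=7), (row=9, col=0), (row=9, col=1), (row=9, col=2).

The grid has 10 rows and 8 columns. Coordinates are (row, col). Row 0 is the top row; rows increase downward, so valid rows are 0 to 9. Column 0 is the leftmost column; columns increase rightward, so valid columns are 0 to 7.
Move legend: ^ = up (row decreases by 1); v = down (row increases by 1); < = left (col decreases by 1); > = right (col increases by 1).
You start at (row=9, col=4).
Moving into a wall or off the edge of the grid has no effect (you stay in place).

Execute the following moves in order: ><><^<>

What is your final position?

Start: (row=9, col=4)
  > (right): (row=9, col=4) -> (row=9, col=5)
  < (left): (row=9, col=5) -> (row=9, col=4)
  > (right): (row=9, col=4) -> (row=9, col=5)
  < (left): (row=9, col=5) -> (row=9, col=4)
  ^ (up): blocked, stay at (row=9, col=4)
  < (left): (row=9, col=4) -> (row=9, col=3)
  > (right): (row=9, col=3) -> (row=9, col=4)
Final: (row=9, col=4)

Answer: Final position: (row=9, col=4)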